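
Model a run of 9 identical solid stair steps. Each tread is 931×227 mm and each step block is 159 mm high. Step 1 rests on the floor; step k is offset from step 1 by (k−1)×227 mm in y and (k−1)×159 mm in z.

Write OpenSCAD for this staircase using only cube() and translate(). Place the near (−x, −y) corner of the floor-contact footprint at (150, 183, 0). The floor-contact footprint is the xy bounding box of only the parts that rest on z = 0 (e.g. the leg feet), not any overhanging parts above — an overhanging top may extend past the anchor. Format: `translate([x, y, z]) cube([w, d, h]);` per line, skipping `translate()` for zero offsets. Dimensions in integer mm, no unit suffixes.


translate([150, 183, 0]) cube([931, 227, 159]);
translate([150, 410, 159]) cube([931, 227, 159]);
translate([150, 637, 318]) cube([931, 227, 159]);
translate([150, 864, 477]) cube([931, 227, 159]);
translate([150, 1091, 636]) cube([931, 227, 159]);
translate([150, 1318, 795]) cube([931, 227, 159]);
translate([150, 1545, 954]) cube([931, 227, 159]);
translate([150, 1772, 1113]) cube([931, 227, 159]);
translate([150, 1999, 1272]) cube([931, 227, 159]);


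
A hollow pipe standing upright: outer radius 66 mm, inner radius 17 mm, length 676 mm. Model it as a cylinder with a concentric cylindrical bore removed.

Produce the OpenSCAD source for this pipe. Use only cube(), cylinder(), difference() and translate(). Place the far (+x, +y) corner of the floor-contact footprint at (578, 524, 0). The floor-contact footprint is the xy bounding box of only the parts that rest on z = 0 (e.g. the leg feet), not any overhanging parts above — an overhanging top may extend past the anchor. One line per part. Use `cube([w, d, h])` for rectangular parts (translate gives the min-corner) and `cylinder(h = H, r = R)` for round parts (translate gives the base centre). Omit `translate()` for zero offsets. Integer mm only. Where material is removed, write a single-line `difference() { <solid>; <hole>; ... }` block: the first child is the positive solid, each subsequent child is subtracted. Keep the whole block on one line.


difference() { translate([512, 458, 0]) cylinder(h = 676, r = 66); translate([512, 458, 0]) cylinder(h = 676, r = 17); }


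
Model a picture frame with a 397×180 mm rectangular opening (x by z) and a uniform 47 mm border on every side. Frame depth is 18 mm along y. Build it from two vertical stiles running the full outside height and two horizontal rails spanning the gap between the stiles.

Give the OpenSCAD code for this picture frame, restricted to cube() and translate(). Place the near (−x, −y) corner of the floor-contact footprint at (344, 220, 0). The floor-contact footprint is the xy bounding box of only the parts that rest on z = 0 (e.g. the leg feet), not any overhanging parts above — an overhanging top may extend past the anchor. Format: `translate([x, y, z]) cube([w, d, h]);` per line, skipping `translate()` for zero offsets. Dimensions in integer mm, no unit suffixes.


translate([344, 220, 0]) cube([47, 18, 274]);
translate([788, 220, 0]) cube([47, 18, 274]);
translate([391, 220, 0]) cube([397, 18, 47]);
translate([391, 220, 227]) cube([397, 18, 47]);


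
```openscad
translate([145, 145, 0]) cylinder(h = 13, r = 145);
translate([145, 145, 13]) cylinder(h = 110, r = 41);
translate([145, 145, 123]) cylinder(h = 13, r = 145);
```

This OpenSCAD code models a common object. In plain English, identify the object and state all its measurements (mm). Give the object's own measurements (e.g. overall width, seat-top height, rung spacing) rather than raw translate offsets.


A spool: two coaxial disc flanges of radius 145 mm and thickness 13 mm, joined by a core cylinder of radius 41 mm and height 110 mm. The lower flange rests on z = 0 and the three cylinders share a vertical axis.


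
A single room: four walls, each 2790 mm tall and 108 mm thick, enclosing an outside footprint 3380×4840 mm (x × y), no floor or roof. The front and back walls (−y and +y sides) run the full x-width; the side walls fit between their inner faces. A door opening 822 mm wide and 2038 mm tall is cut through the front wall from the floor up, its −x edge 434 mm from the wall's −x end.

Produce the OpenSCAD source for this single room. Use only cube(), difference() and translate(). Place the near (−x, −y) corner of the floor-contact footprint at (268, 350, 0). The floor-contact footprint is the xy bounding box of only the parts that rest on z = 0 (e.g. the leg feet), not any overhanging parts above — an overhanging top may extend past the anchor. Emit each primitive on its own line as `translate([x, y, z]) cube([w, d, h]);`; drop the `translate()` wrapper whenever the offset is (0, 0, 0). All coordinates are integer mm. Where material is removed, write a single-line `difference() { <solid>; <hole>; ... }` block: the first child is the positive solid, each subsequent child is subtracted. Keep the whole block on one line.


difference() { translate([268, 350, 0]) cube([3380, 108, 2790]); translate([702, 350, 0]) cube([822, 108, 2038]); }
translate([268, 5082, 0]) cube([3380, 108, 2790]);
translate([268, 458, 0]) cube([108, 4624, 2790]);
translate([3540, 458, 0]) cube([108, 4624, 2790]);


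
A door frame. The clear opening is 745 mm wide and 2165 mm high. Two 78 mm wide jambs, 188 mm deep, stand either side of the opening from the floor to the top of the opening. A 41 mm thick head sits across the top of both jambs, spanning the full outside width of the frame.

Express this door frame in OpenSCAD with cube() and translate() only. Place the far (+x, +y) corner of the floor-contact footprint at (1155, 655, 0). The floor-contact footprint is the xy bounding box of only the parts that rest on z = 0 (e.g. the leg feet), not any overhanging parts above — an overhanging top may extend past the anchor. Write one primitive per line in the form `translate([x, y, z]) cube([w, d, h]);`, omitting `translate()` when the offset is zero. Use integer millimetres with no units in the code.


translate([254, 467, 0]) cube([78, 188, 2165]);
translate([1077, 467, 0]) cube([78, 188, 2165]);
translate([254, 467, 2165]) cube([901, 188, 41]);


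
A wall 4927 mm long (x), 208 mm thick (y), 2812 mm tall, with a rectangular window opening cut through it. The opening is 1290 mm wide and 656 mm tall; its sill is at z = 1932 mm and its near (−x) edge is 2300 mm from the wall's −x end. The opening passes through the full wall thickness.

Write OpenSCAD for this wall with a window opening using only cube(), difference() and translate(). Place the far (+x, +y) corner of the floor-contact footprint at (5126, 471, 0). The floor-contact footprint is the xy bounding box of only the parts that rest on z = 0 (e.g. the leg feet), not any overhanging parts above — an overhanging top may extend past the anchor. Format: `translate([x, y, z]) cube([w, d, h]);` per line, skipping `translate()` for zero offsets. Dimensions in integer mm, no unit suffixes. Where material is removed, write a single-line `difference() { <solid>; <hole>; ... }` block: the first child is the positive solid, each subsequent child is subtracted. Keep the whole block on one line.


difference() { translate([199, 263, 0]) cube([4927, 208, 2812]); translate([2499, 263, 1932]) cube([1290, 208, 656]); }


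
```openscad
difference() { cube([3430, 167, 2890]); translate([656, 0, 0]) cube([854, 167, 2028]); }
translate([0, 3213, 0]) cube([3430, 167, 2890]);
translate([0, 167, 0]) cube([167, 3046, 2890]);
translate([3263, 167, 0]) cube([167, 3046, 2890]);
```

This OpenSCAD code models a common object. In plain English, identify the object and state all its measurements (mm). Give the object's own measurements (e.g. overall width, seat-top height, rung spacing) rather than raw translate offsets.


A single room: four walls, each 2890 mm tall and 167 mm thick, enclosing an outside footprint 3430×3380 mm (x × y), no floor or roof. The front and back walls (−y and +y sides) run the full x-width; the side walls fit between their inner faces. A door opening 854 mm wide and 2028 mm tall is cut through the front wall from the floor up, its −x edge 656 mm from the wall's −x end.


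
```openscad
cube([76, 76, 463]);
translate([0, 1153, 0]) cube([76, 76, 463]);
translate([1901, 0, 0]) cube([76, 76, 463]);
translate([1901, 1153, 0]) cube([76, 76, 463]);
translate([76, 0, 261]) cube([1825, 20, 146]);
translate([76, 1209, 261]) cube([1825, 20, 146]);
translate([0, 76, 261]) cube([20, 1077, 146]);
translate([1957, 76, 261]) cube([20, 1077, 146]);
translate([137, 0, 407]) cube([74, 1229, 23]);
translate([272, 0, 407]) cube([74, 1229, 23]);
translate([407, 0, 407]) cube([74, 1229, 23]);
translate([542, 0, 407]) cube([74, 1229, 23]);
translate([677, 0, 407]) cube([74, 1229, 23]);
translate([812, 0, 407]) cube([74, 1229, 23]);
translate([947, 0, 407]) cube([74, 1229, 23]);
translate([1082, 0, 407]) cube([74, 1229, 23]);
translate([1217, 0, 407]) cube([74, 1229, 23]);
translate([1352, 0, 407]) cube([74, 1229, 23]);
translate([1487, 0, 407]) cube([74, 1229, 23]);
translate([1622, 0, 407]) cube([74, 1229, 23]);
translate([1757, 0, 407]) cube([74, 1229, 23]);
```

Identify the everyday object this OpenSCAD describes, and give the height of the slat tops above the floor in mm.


A bed frame. The slat-top height is 430 mm.

Four posts, four rails, and a row of slats — a bed frame. Slats sit on the rails at z = 261 + 146 = 407; with slat thickness 23, the top is 430 mm.


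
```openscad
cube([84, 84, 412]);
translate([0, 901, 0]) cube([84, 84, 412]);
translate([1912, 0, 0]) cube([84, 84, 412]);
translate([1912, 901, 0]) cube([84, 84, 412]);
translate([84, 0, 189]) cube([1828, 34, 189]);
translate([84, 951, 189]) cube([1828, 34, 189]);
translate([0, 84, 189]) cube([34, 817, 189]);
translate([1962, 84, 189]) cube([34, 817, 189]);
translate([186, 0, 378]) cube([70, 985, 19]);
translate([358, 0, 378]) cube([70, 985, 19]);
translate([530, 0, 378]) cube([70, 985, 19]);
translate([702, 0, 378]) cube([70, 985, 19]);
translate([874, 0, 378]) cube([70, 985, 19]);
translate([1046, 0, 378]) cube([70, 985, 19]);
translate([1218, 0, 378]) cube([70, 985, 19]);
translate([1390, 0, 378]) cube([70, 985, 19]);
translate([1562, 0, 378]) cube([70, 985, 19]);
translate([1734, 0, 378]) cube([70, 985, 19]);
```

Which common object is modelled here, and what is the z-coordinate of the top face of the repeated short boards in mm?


A bed frame. The slat-top height is 397 mm.

Four posts, four rails, and a row of slats — a bed frame. Slats sit on the rails at z = 189 + 189 = 378; with slat thickness 19, the top is 397 mm.


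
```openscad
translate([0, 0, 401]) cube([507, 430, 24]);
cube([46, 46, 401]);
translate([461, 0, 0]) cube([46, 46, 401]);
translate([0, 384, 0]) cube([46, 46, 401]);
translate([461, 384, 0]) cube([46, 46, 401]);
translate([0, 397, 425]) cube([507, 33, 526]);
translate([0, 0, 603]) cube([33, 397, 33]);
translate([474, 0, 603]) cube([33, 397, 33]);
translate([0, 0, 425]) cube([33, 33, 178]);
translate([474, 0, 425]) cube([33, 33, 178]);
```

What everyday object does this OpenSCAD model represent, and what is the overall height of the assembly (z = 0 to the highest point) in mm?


A chair. The overall height is 951 mm.

A slab on four corner posts with a tall panel at the back — a chair. The seat slab sits at z = 401 with thickness 24, and the 526 mm backrest starts at the seat top, so the overall height is 401 + 24 + 526 = 951 mm.


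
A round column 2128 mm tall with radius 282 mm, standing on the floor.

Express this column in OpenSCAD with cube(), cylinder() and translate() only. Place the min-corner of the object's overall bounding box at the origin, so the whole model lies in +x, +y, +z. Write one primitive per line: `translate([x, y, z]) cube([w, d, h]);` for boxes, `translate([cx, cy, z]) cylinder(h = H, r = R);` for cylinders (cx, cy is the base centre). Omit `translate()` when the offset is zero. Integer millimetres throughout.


translate([282, 282, 0]) cylinder(h = 2128, r = 282);


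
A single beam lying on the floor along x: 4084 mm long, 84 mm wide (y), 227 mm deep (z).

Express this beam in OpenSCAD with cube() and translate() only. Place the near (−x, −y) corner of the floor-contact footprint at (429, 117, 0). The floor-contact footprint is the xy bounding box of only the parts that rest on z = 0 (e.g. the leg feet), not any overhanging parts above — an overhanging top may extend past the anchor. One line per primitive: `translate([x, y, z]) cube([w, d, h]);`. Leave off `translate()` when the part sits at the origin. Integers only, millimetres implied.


translate([429, 117, 0]) cube([4084, 84, 227]);


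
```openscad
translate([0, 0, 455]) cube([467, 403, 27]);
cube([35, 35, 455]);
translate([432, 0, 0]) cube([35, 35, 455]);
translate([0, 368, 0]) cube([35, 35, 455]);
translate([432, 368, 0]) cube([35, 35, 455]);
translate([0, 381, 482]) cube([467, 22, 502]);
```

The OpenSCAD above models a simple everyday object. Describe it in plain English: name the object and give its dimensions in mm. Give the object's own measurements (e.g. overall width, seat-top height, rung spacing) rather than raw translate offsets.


A chair. The seat is a 467×403×27 mm slab with its top at z = 482 mm, on four 35×35 mm corner legs (flush with the seat edges, standing on z = 0). A flat backrest 22 mm thick, 502 mm tall, spans the full seat width and rises from the seat top along its +y edge, rear face flush with the rear of the seat.


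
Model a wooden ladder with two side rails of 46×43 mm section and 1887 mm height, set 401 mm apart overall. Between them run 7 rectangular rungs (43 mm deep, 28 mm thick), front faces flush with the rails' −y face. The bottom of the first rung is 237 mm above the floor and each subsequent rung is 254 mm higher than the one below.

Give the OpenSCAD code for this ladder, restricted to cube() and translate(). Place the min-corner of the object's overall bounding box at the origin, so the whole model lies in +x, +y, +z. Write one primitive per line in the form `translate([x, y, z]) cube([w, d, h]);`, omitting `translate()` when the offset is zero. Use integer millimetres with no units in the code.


// rung span = 401 - 2*46 = 309
// rung[k] z = 237 + k*254
cube([46, 43, 1887]);
translate([355, 0, 0]) cube([46, 43, 1887]);
translate([46, 0, 237]) cube([309, 43, 28]);
translate([46, 0, 491]) cube([309, 43, 28]);
translate([46, 0, 745]) cube([309, 43, 28]);
translate([46, 0, 999]) cube([309, 43, 28]);
translate([46, 0, 1253]) cube([309, 43, 28]);
translate([46, 0, 1507]) cube([309, 43, 28]);
translate([46, 0, 1761]) cube([309, 43, 28]);


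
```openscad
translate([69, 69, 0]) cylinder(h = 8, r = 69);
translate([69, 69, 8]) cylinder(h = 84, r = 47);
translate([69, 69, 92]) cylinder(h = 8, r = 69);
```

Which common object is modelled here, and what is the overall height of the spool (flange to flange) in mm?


A spool. The overall height is 100 mm.

Three coaxial cylinders, large–small–large — a spool. Two 8 mm flanges and a 84 mm core give 8 + 84 + 8 = 100 mm.


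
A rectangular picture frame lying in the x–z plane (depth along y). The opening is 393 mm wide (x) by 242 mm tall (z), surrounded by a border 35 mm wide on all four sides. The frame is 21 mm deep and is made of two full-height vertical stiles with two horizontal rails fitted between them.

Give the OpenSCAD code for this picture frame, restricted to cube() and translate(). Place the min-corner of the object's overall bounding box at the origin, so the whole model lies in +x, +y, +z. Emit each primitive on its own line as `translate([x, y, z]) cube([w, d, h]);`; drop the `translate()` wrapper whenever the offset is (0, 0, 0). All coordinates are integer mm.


cube([35, 21, 312]);
translate([428, 0, 0]) cube([35, 21, 312]);
translate([35, 0, 0]) cube([393, 21, 35]);
translate([35, 0, 277]) cube([393, 21, 35]);


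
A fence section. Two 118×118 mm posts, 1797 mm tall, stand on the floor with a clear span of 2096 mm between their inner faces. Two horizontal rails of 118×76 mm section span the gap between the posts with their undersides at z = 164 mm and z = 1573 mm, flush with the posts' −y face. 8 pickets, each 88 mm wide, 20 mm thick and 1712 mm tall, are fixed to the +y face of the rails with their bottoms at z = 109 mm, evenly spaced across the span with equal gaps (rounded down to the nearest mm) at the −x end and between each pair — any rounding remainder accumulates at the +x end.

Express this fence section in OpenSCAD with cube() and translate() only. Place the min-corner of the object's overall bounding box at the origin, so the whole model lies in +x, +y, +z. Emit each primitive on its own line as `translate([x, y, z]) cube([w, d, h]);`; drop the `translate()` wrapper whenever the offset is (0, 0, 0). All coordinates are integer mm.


cube([118, 118, 1797]);
translate([2214, 0, 0]) cube([118, 118, 1797]);
translate([118, 0, 164]) cube([2096, 118, 76]);
translate([118, 0, 1573]) cube([2096, 118, 76]);
translate([272, 118, 109]) cube([88, 20, 1712]);
translate([514, 118, 109]) cube([88, 20, 1712]);
translate([756, 118, 109]) cube([88, 20, 1712]);
translate([998, 118, 109]) cube([88, 20, 1712]);
translate([1240, 118, 109]) cube([88, 20, 1712]);
translate([1482, 118, 109]) cube([88, 20, 1712]);
translate([1724, 118, 109]) cube([88, 20, 1712]);
translate([1966, 118, 109]) cube([88, 20, 1712]);


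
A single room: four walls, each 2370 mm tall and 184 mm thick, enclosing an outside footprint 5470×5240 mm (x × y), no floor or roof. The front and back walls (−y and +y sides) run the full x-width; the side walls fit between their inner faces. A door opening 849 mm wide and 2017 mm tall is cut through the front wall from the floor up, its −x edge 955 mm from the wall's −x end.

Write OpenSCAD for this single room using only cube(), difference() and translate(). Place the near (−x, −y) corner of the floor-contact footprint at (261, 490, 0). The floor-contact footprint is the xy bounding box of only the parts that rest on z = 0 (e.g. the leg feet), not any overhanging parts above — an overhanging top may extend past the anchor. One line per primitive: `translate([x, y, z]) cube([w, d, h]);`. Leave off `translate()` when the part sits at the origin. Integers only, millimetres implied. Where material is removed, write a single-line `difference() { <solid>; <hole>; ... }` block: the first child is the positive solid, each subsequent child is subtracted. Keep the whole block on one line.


difference() { translate([261, 490, 0]) cube([5470, 184, 2370]); translate([1216, 490, 0]) cube([849, 184, 2017]); }
translate([261, 5546, 0]) cube([5470, 184, 2370]);
translate([261, 674, 0]) cube([184, 4872, 2370]);
translate([5547, 674, 0]) cube([184, 4872, 2370]);


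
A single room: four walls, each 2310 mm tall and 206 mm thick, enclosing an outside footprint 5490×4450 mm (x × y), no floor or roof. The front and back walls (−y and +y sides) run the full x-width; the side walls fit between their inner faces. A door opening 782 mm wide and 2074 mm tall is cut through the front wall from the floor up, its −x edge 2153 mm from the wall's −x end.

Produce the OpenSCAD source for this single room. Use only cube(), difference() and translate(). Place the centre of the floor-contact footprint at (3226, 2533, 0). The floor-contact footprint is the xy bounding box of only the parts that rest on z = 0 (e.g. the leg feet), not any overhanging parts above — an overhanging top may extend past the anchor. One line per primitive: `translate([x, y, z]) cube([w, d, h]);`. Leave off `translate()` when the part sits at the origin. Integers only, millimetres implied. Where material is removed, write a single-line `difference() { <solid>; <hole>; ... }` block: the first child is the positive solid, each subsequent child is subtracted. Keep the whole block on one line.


difference() { translate([481, 308, 0]) cube([5490, 206, 2310]); translate([2634, 308, 0]) cube([782, 206, 2074]); }
translate([481, 4552, 0]) cube([5490, 206, 2310]);
translate([481, 514, 0]) cube([206, 4038, 2310]);
translate([5765, 514, 0]) cube([206, 4038, 2310]);


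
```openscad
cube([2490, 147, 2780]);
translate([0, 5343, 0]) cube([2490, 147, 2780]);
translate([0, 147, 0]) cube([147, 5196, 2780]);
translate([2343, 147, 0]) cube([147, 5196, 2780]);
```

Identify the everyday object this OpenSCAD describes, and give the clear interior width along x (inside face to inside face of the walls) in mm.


A house (or room) frame. The interior width is 2196 mm.

Four 2780 mm walls enclosing a rectangle with no floor or roof — a room or house frame. Outside width is 2490 mm and wall thickness is 147 mm, so the interior width is 2490 − 2 × 147 = 2196 mm.


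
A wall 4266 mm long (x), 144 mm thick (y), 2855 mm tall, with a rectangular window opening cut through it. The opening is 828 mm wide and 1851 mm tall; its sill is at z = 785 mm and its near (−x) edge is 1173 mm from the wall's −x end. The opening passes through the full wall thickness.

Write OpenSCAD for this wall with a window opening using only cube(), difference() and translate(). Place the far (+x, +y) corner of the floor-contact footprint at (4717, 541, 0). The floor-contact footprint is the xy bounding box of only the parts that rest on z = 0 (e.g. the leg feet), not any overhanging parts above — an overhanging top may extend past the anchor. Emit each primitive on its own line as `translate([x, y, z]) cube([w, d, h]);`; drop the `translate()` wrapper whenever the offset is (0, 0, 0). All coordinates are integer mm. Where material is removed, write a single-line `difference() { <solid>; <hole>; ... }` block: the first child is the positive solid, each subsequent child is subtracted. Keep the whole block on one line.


difference() { translate([451, 397, 0]) cube([4266, 144, 2855]); translate([1624, 397, 785]) cube([828, 144, 1851]); }


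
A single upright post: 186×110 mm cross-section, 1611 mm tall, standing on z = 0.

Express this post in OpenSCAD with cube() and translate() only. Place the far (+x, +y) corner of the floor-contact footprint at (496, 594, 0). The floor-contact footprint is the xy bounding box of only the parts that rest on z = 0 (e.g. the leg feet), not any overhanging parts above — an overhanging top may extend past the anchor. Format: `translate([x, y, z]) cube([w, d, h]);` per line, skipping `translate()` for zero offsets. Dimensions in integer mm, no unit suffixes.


translate([310, 484, 0]) cube([186, 110, 1611]);


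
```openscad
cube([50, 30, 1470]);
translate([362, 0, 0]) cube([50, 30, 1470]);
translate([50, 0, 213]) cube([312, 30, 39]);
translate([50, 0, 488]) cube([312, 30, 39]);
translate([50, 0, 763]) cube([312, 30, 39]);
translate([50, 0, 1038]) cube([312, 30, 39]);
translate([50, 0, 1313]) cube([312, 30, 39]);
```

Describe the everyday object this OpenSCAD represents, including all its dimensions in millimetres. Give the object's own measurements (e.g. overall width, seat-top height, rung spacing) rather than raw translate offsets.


A straight ladder. Two 50×30 mm vertical rails, 1470 mm tall, stand 412 mm apart (outside-to-outside) with their front faces coplanar on the −y side. 5 rungs, each 30 mm deep and 39 mm tall, span between the inner faces of the rails, front faces flush with the rails. The lowest rung's underside is at z = 213 mm and rungs are spaced 275 mm apart (underside to underside).


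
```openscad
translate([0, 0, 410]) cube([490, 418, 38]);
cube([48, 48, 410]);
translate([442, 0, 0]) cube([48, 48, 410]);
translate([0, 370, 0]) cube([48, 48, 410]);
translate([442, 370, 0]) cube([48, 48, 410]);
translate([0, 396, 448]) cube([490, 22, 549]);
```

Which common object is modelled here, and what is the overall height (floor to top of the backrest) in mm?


A chair. The overall height is 997 mm.

A slab on four corner posts with a tall panel at the back — a chair. The seat slab sits at z = 410 with thickness 38, and the 549 mm backrest starts at the seat top, so the overall height is 410 + 38 + 549 = 997 mm.


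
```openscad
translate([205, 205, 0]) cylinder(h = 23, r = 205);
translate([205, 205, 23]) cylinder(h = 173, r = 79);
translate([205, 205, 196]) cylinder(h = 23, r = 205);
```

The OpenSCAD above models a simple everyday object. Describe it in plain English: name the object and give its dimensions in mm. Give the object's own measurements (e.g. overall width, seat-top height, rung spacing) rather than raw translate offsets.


A spool: two coaxial disc flanges of radius 205 mm and thickness 23 mm, joined by a core cylinder of radius 79 mm and height 173 mm. The lower flange rests on z = 0 and the three cylinders share a vertical axis.


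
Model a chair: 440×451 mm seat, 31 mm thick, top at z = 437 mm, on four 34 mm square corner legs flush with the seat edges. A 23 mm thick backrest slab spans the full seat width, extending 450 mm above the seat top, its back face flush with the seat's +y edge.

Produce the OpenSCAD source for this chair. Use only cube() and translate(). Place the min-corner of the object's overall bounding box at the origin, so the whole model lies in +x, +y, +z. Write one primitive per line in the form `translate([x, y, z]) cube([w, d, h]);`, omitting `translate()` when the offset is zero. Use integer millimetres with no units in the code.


// leg_h = 437 - 31 = 406
translate([0, 0, 406]) cube([440, 451, 31]);
cube([34, 34, 406]);
translate([406, 0, 0]) cube([34, 34, 406]);
translate([0, 417, 0]) cube([34, 34, 406]);
translate([406, 417, 0]) cube([34, 34, 406]);
translate([0, 428, 437]) cube([440, 23, 450]);


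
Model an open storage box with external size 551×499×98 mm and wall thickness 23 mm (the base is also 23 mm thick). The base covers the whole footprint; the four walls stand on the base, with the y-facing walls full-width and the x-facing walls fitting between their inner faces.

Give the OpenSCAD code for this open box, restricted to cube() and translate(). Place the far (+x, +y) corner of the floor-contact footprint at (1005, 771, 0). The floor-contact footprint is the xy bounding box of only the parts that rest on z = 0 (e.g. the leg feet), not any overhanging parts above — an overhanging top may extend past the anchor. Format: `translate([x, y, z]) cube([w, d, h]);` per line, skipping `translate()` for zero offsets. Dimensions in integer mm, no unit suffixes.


translate([454, 272, 0]) cube([551, 499, 23]);
translate([454, 272, 23]) cube([551, 23, 75]);
translate([454, 748, 23]) cube([551, 23, 75]);
translate([454, 295, 23]) cube([23, 453, 75]);
translate([982, 295, 23]) cube([23, 453, 75]);


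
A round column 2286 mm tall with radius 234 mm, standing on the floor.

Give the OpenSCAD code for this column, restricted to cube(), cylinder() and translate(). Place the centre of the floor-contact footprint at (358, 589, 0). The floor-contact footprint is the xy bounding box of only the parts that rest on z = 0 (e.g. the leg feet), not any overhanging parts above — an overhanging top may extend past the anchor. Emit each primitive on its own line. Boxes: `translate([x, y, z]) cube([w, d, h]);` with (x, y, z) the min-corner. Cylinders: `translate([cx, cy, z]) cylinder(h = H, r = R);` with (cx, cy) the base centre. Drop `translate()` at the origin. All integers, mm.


translate([358, 589, 0]) cylinder(h = 2286, r = 234);


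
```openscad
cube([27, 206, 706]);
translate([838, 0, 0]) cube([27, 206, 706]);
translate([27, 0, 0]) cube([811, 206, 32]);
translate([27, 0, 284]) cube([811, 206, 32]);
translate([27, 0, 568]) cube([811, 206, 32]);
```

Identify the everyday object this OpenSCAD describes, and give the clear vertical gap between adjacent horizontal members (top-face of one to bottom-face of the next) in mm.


A bookshelf. The clear shelf gap is 252 mm.

Two tall side panels with 3 horizontal boards between them — a bookshelf. The first two shelf undersides are at z = 0 and z = 284; with shelf thickness 32, the clear gap is 284 − 0 − 32 = 252 mm.


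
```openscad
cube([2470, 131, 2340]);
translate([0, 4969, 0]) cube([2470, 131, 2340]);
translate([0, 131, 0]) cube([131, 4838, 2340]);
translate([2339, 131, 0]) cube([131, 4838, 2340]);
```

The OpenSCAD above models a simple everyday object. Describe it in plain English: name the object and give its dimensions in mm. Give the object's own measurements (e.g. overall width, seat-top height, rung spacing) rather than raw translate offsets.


The wall frame of a small rectangular building: four walls, each 2340 mm tall and 131 mm thick, enclosing a footprint 2470 mm (x) by 5100 mm (y) outside-to-outside, with no floor or roof. The front and back walls (the −y and +y sides) span the full width; the two side walls fit between them.


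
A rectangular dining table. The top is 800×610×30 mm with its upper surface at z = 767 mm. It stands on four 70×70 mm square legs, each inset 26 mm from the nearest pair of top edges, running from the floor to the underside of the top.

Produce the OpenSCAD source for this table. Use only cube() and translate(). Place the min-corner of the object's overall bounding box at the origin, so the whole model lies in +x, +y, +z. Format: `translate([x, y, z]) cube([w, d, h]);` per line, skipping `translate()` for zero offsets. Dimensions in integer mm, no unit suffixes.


translate([0, 0, 737]) cube([800, 610, 30]);
translate([26, 26, 0]) cube([70, 70, 737]);
translate([704, 26, 0]) cube([70, 70, 737]);
translate([26, 514, 0]) cube([70, 70, 737]);
translate([704, 514, 0]) cube([70, 70, 737]);


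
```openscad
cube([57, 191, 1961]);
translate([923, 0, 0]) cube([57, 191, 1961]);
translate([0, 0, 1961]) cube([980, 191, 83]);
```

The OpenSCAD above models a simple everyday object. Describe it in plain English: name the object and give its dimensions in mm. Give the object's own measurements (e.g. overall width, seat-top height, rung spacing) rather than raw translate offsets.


A door frame. The clear opening is 866 mm wide and 1961 mm high. Two 57 mm wide jambs, 191 mm deep, stand either side of the opening from the floor to the top of the opening. A 83 mm thick head sits across the top of both jambs, spanning the full outside width of the frame.


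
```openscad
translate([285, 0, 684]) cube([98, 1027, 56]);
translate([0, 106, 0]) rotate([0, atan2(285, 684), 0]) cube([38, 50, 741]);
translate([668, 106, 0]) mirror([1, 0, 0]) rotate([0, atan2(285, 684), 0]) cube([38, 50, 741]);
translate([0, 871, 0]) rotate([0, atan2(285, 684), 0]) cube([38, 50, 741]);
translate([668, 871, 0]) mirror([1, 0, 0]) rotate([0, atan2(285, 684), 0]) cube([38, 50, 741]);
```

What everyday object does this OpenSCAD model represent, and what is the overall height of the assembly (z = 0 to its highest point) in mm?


A sawhorse. The overall height is 740 mm.

A beam across two mirrored pairs of raked legs — a sawhorse. The beam's underside is at z = 684 (matching the legs' vertical rise in atan2(285, 684)) and the beam is 56 mm tall, so its top is at 684 + 56 = 740 mm. The raked legs top out at the beam's underside, so that is the highest point.


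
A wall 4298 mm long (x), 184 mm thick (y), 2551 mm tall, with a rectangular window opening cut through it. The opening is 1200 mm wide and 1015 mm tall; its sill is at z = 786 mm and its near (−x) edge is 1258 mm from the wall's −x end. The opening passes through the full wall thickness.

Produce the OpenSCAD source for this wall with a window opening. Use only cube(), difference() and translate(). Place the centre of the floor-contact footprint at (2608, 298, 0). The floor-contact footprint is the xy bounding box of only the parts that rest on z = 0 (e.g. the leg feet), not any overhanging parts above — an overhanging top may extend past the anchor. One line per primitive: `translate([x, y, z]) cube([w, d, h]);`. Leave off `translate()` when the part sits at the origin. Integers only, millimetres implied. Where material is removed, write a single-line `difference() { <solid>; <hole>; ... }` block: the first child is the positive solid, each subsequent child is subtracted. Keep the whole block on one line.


difference() { translate([459, 206, 0]) cube([4298, 184, 2551]); translate([1717, 206, 786]) cube([1200, 184, 1015]); }


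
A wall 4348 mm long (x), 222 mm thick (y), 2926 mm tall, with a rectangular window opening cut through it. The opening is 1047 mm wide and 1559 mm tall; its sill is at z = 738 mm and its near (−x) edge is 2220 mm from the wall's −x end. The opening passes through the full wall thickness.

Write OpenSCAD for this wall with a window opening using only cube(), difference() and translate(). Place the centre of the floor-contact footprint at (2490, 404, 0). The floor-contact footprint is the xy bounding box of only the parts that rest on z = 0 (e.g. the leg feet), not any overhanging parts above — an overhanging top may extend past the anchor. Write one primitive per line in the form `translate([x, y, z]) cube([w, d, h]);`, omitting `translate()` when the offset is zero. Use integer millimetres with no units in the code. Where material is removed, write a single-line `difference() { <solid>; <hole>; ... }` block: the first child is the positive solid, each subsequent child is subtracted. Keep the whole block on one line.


difference() { translate([316, 293, 0]) cube([4348, 222, 2926]); translate([2536, 293, 738]) cube([1047, 222, 1559]); }


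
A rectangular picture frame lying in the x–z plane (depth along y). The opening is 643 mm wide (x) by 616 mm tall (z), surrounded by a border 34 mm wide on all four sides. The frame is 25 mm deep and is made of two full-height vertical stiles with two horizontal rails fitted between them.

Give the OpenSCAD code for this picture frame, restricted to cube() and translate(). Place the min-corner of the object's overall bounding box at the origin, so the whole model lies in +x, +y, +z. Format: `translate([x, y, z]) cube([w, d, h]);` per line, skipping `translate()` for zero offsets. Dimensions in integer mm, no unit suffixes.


cube([34, 25, 684]);
translate([677, 0, 0]) cube([34, 25, 684]);
translate([34, 0, 0]) cube([643, 25, 34]);
translate([34, 0, 650]) cube([643, 25, 34]);


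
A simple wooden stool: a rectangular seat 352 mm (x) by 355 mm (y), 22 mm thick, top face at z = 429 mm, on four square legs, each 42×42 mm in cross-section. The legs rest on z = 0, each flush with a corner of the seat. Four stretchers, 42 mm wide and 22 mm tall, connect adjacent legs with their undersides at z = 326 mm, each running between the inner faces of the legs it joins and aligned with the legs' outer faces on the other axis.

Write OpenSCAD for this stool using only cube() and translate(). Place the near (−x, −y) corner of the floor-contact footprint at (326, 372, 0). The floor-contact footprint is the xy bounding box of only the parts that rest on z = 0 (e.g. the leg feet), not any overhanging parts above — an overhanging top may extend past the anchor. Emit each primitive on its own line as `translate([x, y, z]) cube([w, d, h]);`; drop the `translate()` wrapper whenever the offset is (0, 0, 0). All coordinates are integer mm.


// leg_h = 429 - 22 = 407
// stretcher span = 352 - 2*42 = 268
translate([326, 372, 407]) cube([352, 355, 22]);
translate([326, 372, 0]) cube([42, 42, 407]);
translate([636, 372, 0]) cube([42, 42, 407]);
translate([326, 685, 0]) cube([42, 42, 407]);
translate([636, 685, 0]) cube([42, 42, 407]);
translate([368, 372, 326]) cube([268, 42, 22]);
translate([368, 685, 326]) cube([268, 42, 22]);
translate([326, 414, 326]) cube([42, 271, 22]);
translate([636, 414, 326]) cube([42, 271, 22]);


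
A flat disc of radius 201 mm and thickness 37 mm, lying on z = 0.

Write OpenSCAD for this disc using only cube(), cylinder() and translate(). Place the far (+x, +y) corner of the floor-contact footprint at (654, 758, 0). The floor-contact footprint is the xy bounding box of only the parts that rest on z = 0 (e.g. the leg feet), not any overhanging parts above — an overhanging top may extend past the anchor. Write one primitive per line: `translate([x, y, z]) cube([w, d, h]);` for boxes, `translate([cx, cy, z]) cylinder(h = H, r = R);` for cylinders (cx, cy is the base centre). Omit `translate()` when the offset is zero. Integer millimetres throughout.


translate([453, 557, 0]) cylinder(h = 37, r = 201);


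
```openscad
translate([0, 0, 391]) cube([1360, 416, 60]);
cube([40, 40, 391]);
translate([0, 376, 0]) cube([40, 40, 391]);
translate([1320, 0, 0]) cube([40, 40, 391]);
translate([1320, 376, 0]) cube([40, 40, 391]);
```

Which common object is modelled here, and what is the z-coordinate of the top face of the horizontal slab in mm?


A bench. The seat-top height is 451 mm.

A long slab on four corner posts — a bench. The slab sits at z = 391 with thickness 60, so the top is 391 + 60 = 451 mm.


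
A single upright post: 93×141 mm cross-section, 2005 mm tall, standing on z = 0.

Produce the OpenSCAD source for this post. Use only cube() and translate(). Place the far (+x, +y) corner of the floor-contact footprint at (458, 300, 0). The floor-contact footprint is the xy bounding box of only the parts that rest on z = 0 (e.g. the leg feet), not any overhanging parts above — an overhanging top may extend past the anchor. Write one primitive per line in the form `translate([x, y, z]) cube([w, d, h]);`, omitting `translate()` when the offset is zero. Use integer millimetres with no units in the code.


translate([365, 159, 0]) cube([93, 141, 2005]);


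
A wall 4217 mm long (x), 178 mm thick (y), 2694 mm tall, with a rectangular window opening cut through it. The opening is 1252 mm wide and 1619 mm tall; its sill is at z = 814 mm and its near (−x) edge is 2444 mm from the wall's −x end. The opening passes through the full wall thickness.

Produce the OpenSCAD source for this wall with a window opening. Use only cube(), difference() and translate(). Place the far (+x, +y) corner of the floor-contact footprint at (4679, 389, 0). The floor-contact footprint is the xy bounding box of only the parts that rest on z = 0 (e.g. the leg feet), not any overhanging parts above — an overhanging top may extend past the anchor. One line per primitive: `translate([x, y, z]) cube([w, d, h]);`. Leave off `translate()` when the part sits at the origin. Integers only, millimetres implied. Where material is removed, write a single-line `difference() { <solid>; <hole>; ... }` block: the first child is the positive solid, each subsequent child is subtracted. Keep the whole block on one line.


difference() { translate([462, 211, 0]) cube([4217, 178, 2694]); translate([2906, 211, 814]) cube([1252, 178, 1619]); }


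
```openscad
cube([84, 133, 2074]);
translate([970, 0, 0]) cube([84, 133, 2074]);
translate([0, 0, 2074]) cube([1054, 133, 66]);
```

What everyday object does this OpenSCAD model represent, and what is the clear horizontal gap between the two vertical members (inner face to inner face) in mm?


A door frame. The clear opening width is 886 mm.

Two 2074 mm tall posts with a header on top — a door frame. The left jamb is 84 mm wide at x = 0; the right jamb starts at x = 970. The clear opening is 970 − 84 = 886 mm.


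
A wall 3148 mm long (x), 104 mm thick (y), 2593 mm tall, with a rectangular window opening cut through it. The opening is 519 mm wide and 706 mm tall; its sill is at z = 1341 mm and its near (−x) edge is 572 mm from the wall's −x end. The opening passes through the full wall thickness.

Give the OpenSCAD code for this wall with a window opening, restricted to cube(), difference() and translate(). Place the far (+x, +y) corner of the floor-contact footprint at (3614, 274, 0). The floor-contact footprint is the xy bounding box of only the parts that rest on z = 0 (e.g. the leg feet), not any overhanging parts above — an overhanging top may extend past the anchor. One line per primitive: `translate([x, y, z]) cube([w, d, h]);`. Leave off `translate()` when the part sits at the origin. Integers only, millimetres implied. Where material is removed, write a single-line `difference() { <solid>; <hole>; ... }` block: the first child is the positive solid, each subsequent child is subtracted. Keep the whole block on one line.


difference() { translate([466, 170, 0]) cube([3148, 104, 2593]); translate([1038, 170, 1341]) cube([519, 104, 706]); }
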